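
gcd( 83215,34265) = 4895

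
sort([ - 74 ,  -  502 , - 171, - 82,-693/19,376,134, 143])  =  [- 502 , - 171, - 82,-74 , - 693/19,134, 143, 376]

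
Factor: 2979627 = 3^1*7^1*23^1*31^1 *199^1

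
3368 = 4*842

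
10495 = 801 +9694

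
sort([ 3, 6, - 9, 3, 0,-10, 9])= [ - 10, - 9,0 , 3,3 , 6, 9]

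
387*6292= 2435004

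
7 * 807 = 5649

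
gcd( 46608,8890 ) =2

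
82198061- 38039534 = 44158527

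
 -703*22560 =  - 15859680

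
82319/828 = 82319/828 = 99.42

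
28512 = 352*81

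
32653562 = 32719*998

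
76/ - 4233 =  - 1 + 4157/4233  =  - 0.02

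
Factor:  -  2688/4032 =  - 2/3 = -2^1*3^(-1)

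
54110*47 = 2543170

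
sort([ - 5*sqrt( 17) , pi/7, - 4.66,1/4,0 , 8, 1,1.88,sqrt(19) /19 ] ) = [ - 5*sqrt( 17),-4.66,0, sqrt (19) /19,1/4,pi/7, 1, 1.88 , 8]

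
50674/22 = 2303 + 4/11 =2303.36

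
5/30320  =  1/6064 = 0.00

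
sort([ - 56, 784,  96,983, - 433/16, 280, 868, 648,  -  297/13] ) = [ - 56, - 433/16, - 297/13 , 96, 280,648, 784, 868,  983] 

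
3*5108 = 15324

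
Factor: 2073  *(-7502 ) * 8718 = -2^2*3^2*11^2*31^1*691^1*1453^1 =-135579249828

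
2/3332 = 1/1666 = 0.00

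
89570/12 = 44785/6 = 7464.17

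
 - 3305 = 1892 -5197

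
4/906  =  2/453 = 0.00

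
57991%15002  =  12985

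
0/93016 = 0 = 0.00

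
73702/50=36851/25 = 1474.04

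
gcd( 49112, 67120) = 8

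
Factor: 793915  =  5^1*19^1 * 61^1*137^1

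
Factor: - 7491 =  - 3^1*11^1*227^1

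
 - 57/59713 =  - 1 + 59656/59713 = - 0.00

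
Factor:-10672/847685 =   -  2^4*5^ ( - 1)*19^( -1) * 23^1*29^1 * 8923^( - 1 ) 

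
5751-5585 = 166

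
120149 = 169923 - 49774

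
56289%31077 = 25212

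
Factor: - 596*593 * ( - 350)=2^3* 5^2*7^1 * 149^1*593^1 = 123699800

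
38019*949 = 36080031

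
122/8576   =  61/4288 = 0.01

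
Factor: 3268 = 2^2*19^1*43^1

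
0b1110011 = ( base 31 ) 3M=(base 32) 3j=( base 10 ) 115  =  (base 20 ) 5F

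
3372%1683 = 6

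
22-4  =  18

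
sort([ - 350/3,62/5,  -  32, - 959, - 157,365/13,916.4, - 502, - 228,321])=[ - 959 , - 502, - 228 , - 157 , - 350/3 , - 32, 62/5, 365/13,321,916.4]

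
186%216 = 186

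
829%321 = 187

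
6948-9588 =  - 2640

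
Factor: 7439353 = 17^1*239^1*1831^1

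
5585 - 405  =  5180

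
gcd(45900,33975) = 225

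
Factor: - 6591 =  - 3^1*13^3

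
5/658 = 5/658 = 0.01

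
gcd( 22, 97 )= 1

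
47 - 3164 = - 3117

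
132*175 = 23100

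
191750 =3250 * 59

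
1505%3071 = 1505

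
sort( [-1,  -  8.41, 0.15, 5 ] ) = [ - 8.41, - 1,0.15,  5]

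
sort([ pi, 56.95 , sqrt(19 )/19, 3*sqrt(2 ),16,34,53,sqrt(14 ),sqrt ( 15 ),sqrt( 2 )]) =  [ sqrt( 19 ) /19,sqrt( 2),pi,sqrt (14) , sqrt( 15),3 * sqrt(2), 16, 34,53,56.95]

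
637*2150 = 1369550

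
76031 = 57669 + 18362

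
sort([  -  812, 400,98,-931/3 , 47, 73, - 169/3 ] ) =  [ - 812, - 931/3, - 169/3,47,73,98,400]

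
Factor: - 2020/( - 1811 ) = 2^2*5^1 * 101^1 * 1811^(- 1 )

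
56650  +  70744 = 127394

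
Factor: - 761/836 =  - 2^( - 2)*11^( - 1)*19^( - 1)*761^1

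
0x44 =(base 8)104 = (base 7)125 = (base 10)68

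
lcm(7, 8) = 56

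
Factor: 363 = 3^1*11^2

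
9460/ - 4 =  - 2365/1 = - 2365.00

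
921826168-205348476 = 716477692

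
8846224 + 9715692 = 18561916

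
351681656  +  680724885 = 1032406541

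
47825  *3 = 143475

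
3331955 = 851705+2480250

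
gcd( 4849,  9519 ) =1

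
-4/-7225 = 4/7225 = 0.00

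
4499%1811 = 877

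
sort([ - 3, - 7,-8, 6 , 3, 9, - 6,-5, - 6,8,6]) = [ - 8, - 7,  -  6 , - 6, - 5, - 3,3, 6,6,  8,9 ]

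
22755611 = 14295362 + 8460249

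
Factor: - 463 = - 463^1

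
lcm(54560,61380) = 491040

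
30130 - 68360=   -  38230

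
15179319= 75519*201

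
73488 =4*18372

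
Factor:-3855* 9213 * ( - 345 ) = 12253059675 = 3^3*5^2*23^1 * 37^1*83^1*257^1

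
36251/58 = 36251/58 = 625.02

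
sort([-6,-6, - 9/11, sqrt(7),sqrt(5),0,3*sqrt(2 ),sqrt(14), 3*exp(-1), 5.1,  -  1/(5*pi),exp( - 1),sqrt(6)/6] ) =[ - 6, - 6, - 9/11, - 1/(5*pi),  0, exp ( - 1) , sqrt( 6)/6,3*exp( - 1), sqrt( 5),sqrt( 7), sqrt(14 ),3*sqrt (2), 5.1]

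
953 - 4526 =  - 3573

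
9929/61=9929/61 = 162.77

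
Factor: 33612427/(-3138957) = -3^( - 2)*43^(  -  1)*83^1*8111^(  -  1)*404969^1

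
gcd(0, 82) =82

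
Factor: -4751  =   - 4751^1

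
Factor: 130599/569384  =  189/824 = 2^(  -  3 )*3^3*7^1*103^( - 1)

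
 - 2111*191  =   - 403201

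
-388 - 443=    - 831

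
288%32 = 0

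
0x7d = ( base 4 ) 1331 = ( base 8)175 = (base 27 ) 4H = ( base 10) 125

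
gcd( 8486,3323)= 1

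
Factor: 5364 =2^2*3^2*149^1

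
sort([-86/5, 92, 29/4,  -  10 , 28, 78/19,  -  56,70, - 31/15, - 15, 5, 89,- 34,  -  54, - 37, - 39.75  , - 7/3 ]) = [- 56,  -  54, - 39.75,-37,  -  34 , - 86/5,- 15, - 10 , - 7/3, - 31/15,78/19, 5,  29/4,28,70,89,92]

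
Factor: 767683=7^2*15667^1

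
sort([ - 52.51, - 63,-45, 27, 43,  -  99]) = [ - 99, - 63, - 52.51,-45, 27,  43 ]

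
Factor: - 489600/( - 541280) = 2^2*3^2* 5^1 * 199^( - 1 )= 180/199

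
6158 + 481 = 6639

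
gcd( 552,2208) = 552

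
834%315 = 204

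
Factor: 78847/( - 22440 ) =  - 2^( - 3) *3^ ( - 1)*5^( - 1 )*11^( - 1)*17^( - 1 ) * 37^1*2131^1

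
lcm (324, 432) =1296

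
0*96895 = 0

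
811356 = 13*62412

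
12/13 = 12/13 = 0.92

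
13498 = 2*6749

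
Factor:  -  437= - 19^1*23^1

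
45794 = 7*6542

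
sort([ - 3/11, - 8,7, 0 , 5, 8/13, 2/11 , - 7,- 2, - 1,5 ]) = [ -8,-7, - 2 ,  -  1, - 3/11,0,2/11, 8/13,5,5, 7] 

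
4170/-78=-54 + 7/13 =- 53.46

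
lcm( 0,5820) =0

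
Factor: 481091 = 13^1*23^1*1609^1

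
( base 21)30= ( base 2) 111111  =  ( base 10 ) 63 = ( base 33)1U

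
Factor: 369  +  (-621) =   -  2^2*3^2*7^1 = - 252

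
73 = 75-2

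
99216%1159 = 701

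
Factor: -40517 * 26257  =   - 7^1*11^2 * 31^2 * 1307^1 = - 1063854869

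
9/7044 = 3/2348 = 0.00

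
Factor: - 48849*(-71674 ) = 2^1 * 3^1*19^1*857^1*35837^1 =3501203226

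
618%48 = 42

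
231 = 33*7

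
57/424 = 57/424  =  0.13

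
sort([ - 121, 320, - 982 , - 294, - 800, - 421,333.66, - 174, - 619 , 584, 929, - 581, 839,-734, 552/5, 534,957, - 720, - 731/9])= [- 982,  -  800,-734 ,- 720, - 619 ,-581, - 421,-294, - 174, - 121,- 731/9,552/5, 320 , 333.66,534,584,839, 929 , 957]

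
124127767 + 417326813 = 541454580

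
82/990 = 41/495 = 0.08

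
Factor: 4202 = 2^1*11^1*191^1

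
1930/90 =193/9  =  21.44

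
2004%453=192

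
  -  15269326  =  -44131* 346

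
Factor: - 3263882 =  - 2^1*347^1*4703^1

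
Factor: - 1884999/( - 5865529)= 3^1*23^(-1) * 149^1*4217^1*255023^( - 1)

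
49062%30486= 18576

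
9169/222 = 41 + 67/222 = 41.30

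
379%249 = 130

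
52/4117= 52/4117 = 0.01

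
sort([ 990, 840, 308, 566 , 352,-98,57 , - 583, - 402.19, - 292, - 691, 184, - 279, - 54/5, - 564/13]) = [ - 691, -583, - 402.19, - 292, - 279,-98, - 564/13, - 54/5, 57,184, 308, 352 , 566, 840, 990]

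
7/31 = 7/31= 0.23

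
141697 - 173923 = -32226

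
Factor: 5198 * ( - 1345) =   -  2^1*5^1 *23^1*113^1*269^1=- 6991310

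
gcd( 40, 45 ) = 5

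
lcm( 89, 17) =1513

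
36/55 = 36/55  =  0.65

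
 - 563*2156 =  - 1213828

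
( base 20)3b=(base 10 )71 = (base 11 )65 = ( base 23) 32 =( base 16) 47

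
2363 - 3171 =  - 808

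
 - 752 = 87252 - 88004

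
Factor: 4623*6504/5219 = 30067992/5219 = 2^3*3^2*17^( - 1 )*23^1 *67^1*271^1*307^ ( - 1 ) 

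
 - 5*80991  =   - 404955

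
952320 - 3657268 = -2704948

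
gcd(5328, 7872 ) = 48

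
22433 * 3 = 67299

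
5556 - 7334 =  - 1778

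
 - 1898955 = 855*( - 2221)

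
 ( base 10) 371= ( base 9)452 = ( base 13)227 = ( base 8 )563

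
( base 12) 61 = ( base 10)73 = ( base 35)23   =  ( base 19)3g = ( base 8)111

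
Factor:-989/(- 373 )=23^1*43^1 * 373^( - 1 ) 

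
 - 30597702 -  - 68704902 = 38107200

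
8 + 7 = 15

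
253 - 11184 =-10931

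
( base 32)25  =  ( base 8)105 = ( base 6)153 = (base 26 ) 2H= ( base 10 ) 69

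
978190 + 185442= 1163632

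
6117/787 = 7 + 608/787 = 7.77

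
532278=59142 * 9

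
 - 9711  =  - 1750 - 7961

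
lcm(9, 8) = 72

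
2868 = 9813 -6945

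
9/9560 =9/9560 =0.00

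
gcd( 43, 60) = 1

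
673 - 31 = 642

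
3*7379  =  22137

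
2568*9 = 23112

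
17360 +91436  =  108796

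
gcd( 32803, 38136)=1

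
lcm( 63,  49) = 441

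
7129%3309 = 511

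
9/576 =1/64=0.02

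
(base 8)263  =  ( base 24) 7B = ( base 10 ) 179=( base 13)10A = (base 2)10110011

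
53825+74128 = 127953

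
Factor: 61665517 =41^1*1504037^1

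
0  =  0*1608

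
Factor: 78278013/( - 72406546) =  - 2^ ( - 1)*3^2*11^1 * 17^1*46511^1*36203273^( - 1)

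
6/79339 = 6/79339 = 0.00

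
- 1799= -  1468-331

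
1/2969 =1/2969 = 0.00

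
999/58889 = 999/58889 =0.02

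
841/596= 1 + 245/596 = 1.41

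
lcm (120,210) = 840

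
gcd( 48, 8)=8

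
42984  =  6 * 7164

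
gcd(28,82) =2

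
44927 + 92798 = 137725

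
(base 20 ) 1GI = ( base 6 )3230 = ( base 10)738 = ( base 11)611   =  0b1011100010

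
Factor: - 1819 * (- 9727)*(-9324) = -164973382812=- 2^2*3^2*7^1*17^1*37^1*71^1*107^1 * 137^1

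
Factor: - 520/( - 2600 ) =1/5 = 5^( - 1) 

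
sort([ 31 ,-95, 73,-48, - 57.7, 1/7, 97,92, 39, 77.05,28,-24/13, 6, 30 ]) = [-95,- 57.7, - 48, - 24/13,1/7, 6, 28,30,31, 39,73, 77.05, 92,97] 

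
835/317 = 835/317 = 2.63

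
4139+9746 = 13885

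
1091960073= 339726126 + 752233947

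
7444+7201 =14645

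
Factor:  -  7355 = - 5^1 * 1471^1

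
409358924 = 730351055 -320992131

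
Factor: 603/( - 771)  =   - 3^1*67^1 * 257^(  -  1) = -201/257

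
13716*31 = 425196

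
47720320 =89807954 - 42087634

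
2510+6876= 9386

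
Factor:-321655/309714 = -2^( - 1 )*3^ ( -1 )*5^1*23^1*41^(-1 )*1259^(- 1)*2797^1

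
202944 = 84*2416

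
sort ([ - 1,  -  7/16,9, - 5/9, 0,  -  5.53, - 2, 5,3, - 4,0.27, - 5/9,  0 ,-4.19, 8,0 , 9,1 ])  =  [ - 5.53,-4.19, - 4, - 2,  -  1, -5/9,-5/9,  -  7/16,0,0,0,0.27,1,3,5,8,9,  9 ]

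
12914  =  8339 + 4575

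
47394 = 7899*6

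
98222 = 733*134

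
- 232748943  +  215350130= -17398813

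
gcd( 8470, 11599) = 7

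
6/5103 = 2/1701 = 0.00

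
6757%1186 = 827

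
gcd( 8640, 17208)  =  72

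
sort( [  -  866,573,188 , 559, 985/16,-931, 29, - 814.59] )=[-931, - 866,-814.59, 29,985/16,188, 559,573] 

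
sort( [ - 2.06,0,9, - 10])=[ - 10, - 2.06, 0, 9]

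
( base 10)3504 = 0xdb0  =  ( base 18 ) AEC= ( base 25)5F4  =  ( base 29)44O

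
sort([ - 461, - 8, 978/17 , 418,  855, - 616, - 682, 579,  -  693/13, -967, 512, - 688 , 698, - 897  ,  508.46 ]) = [ - 967, -897 ,-688, -682, - 616, -461, - 693/13, - 8, 978/17 , 418, 508.46,512 , 579, 698,855]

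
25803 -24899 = 904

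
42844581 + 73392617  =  116237198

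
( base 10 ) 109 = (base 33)3A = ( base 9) 131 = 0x6d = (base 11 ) 9A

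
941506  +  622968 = 1564474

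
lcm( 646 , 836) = 14212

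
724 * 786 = 569064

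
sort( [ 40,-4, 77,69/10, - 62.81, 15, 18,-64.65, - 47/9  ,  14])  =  [-64.65,  -  62.81, - 47/9, - 4, 69/10,  14 , 15, 18,40, 77 ]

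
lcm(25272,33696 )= 101088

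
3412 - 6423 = -3011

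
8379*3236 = 27114444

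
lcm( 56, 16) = 112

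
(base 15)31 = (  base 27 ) 1J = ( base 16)2E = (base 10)46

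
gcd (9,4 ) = 1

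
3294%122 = 0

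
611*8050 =4918550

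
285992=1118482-832490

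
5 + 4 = 9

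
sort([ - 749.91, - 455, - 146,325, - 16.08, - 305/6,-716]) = [- 749.91, - 716, - 455 ,-146 ,  -  305/6, - 16.08,325]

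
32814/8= 4101 + 3/4 = 4101.75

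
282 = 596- 314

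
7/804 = 7/804 =0.01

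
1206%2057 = 1206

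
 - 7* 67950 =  -475650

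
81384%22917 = 12633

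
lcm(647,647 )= 647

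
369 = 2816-2447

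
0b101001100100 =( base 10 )2660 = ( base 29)34l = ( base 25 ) 46a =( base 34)2A8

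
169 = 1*169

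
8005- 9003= -998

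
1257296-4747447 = -3490151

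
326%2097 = 326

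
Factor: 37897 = 37897^1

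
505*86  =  43430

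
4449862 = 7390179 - 2940317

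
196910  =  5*39382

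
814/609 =814/609 = 1.34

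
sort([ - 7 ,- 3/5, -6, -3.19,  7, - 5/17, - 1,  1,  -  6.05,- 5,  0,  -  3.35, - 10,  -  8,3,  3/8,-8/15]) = [  -  10 , - 8, - 7,- 6.05, - 6,-5,-3.35, - 3.19,-1 ,  -  3/5,-8/15,-5/17,0, 3/8, 1 , 3, 7]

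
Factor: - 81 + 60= -3^1*7^1 =- 21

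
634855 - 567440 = 67415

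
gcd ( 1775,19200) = 25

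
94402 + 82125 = 176527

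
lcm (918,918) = 918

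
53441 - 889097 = -835656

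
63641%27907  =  7827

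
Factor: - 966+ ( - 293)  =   - 1259^1 = - 1259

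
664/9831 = 664/9831= 0.07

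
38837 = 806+38031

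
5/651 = 5/651 = 0.01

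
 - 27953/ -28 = 27953/28 = 998.32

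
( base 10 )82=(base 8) 122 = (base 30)2m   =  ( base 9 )101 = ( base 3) 10001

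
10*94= 940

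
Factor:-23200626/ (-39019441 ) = 2^1*3^1*67^1*57713^1*39019441^(-1)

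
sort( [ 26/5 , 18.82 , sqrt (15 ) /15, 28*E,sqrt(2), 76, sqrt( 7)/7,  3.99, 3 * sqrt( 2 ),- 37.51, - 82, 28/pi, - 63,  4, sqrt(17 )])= [-82, - 63, - 37.51,sqrt( 15 )/15, sqrt( 7 ) /7 , sqrt (2), 3.99, 4,sqrt( 17), 3 *sqrt (2),  26/5,28/pi, 18.82, 76 , 28*E] 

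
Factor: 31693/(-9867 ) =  - 3^(  -  1)*11^( - 1 )*13^ (- 1 )*23^(-1)* 41^1*773^1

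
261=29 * 9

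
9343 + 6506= 15849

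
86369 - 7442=78927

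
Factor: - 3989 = - 3989^1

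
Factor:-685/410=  - 137/82 = - 2^( - 1)*41^(-1)*137^1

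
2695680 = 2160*1248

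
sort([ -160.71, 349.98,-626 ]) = [-626, - 160.71, 349.98 ]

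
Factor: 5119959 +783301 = 2^2*5^1*11^1*26833^1 = 5903260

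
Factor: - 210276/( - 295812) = 59^1 *83^( - 1 )=59/83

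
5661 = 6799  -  1138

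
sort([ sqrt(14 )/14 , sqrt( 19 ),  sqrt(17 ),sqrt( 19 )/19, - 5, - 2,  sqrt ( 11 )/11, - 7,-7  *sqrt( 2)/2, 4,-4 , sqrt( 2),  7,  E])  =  [- 7,-5 , - 7*sqrt( 2)/2, - 4, - 2,sqrt( 19)/19, sqrt( 14)/14,sqrt( 11 ) /11, sqrt( 2), E, 4,sqrt(17 ),sqrt(19),7 ] 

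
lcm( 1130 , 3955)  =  7910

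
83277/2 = 41638 + 1/2 = 41638.50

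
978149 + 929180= 1907329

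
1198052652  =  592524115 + 605528537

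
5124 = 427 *12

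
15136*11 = 166496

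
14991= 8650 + 6341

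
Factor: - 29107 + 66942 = 37835 = 5^1*7^1*23^1*47^1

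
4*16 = 64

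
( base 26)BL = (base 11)25a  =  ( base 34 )91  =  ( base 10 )307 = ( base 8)463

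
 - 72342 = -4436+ - 67906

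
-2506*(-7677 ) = 19238562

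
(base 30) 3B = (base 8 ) 145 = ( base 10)101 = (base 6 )245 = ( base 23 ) 49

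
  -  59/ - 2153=59/2153 = 0.03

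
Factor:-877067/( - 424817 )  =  47^1*18661^1*424817^( - 1)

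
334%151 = 32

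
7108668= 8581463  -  1472795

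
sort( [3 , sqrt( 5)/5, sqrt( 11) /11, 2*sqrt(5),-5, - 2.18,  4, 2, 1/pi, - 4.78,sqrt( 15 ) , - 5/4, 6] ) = [ - 5, - 4.78, - 2.18, - 5/4,sqrt(11 )/11, 1/pi, sqrt( 5 ) /5, 2, 3, sqrt( 15), 4,2*sqrt( 5),6 ]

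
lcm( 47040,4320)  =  423360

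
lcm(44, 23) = 1012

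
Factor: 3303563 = 1543^1*2141^1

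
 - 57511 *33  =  - 1897863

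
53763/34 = 1581 + 9/34 = 1581.26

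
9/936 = 1/104 = 0.01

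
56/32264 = 7/4033 = 0.00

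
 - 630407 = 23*( - 27409 )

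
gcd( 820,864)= 4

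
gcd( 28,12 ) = 4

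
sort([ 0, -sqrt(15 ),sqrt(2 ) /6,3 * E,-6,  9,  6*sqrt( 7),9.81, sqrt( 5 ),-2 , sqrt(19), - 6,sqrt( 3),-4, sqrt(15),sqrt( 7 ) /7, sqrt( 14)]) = [ - 6, - 6, - 4,-sqrt( 15),-2,0, sqrt(2)/6, sqrt( 7 )/7,sqrt(3 ) , sqrt( 5),sqrt(14),sqrt(15 ),sqrt( 19 ),3* E,9, 9.81,6 * sqrt(7)]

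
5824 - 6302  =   - 478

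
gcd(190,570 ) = 190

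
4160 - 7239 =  - 3079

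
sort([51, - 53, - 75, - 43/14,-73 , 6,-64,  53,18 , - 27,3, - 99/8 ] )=[ - 75, - 73, -64, - 53,-27, - 99/8,-43/14,3, 6,18,51,  53]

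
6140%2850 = 440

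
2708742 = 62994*43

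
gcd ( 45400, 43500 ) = 100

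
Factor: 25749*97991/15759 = 280352251/1751 = 17^( - 1)*29^1*31^1*103^(-1)*109^1*2861^1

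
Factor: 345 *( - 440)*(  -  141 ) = 21403800 = 2^3*3^2*5^2*11^1*23^1*47^1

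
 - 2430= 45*( - 54) 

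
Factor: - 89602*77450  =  -2^2*5^2* 71^1*631^1*1549^1 = -6939674900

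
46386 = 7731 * 6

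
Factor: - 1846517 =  - 29^1*41^1 * 1553^1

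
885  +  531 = 1416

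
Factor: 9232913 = 23^1*41^1*9791^1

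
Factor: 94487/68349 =3^ ( - 1)*19^1 * 4973^1*22783^( - 1 )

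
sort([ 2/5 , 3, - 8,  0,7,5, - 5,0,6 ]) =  [ - 8,  -  5,0,0,2/5, 3, 5,6,7 ]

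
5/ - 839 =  - 1+834/839 = -0.01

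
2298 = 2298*1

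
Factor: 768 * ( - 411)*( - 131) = 41349888 = 2^8 * 3^2*131^1*137^1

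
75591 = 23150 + 52441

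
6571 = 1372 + 5199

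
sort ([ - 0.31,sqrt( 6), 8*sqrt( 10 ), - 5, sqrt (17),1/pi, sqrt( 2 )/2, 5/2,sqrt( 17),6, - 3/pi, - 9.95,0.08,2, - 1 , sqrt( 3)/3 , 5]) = [ - 9.95,  -  5, - 1, - 3/pi , - 0.31,0.08 , 1/pi,sqrt( 3) /3,sqrt(2) /2,2,sqrt( 6), 5/2 , sqrt( 17), sqrt( 17 ),5 , 6,8*sqrt( 10 )]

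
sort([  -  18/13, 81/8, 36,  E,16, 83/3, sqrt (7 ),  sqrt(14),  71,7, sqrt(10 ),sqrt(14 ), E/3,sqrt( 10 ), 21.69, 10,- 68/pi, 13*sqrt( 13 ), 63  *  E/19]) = [ - 68/pi,  -  18/13, E/3, sqrt (7), E, sqrt( 10 ),sqrt( 10 ) , sqrt(14 ), sqrt(14 ),7, 63*E/19, 10, 81/8,16, 21.69,83/3, 36, 13*sqrt ( 13),71]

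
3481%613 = 416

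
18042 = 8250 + 9792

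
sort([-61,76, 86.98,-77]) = [  -  77, - 61,76,86.98]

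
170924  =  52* 3287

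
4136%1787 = 562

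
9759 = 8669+1090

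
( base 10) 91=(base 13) 70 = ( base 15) 61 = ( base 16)5b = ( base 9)111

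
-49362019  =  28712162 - 78074181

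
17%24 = 17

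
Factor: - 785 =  -5^1 * 157^1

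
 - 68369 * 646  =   - 44166374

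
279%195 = 84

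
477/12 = 39 + 3/4 = 39.75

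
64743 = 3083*21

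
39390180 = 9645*4084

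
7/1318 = 7/1318 = 0.01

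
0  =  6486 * 0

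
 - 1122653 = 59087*( - 19 )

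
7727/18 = 7727/18=429.28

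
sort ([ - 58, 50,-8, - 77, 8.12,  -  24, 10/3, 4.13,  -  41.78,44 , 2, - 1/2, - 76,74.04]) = [ - 77,-76,-58 ,  -  41.78, - 24, - 8,  -  1/2, 2, 10/3 , 4.13,8.12, 44,50, 74.04] 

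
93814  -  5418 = 88396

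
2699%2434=265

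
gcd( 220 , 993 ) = 1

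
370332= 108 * 3429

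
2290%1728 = 562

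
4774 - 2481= 2293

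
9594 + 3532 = 13126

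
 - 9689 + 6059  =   - 3630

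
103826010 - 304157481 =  - 200331471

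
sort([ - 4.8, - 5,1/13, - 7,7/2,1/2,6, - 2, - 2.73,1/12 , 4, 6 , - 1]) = [ - 7, - 5, - 4.8, - 2.73 , - 2 , - 1,1/13,1/12, 1/2,7/2,4,6,  6]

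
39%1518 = 39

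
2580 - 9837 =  - 7257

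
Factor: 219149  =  7^1*31307^1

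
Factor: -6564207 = - 3^1*13^1*37^1 * 4549^1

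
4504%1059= 268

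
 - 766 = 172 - 938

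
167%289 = 167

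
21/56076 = 7/18692 = 0.00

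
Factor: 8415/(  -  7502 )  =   - 2^(-1) * 3^2*5^1 * 11^( - 1)* 17^1 * 31^(-1 ) = -765/682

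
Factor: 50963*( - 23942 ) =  - 2^1*11^1*41^1*113^1 * 11971^1 = - 1220156146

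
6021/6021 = 1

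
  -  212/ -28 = 53/7 = 7.57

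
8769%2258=1995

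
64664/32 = 8083/4= 2020.75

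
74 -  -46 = 120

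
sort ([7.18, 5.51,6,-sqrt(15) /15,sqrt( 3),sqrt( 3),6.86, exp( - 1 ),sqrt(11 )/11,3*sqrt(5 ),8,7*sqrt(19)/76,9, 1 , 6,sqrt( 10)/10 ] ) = [ - sqrt(15)/15,sqrt(11 )/11,  sqrt(10) /10,exp( - 1), 7*sqrt ( 19)/76,1,sqrt ( 3),sqrt ( 3 ),5.51,6,6,3*sqrt( 5),6.86, 7.18, 8,9]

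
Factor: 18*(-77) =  - 1386 = - 2^1 *3^2*7^1*11^1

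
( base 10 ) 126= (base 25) 51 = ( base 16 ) 7e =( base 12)a6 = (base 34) 3o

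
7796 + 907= 8703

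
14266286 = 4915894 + 9350392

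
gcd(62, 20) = 2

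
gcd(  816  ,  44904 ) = 24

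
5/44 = 5/44=   0.11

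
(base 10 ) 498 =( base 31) g2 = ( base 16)1f2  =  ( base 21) 12F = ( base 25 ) jn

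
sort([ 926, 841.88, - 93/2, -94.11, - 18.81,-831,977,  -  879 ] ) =[ - 879, - 831, -94.11,-93/2,-18.81, 841.88,926, 977]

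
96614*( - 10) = -966140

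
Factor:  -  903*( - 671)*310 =2^1*3^1*5^1*7^1 * 11^1*31^1 * 43^1*61^1 = 187833030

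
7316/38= 3658/19 =192.53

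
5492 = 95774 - 90282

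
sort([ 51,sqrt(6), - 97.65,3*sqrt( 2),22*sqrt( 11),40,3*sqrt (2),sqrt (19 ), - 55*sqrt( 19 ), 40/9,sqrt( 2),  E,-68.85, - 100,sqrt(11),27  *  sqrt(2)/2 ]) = [-55*sqrt( 19 ), - 100, - 97.65, - 68.85,sqrt( 2 ), sqrt (6),E , sqrt ( 11 ),3*sqrt( 2 ), 3 * sqrt( 2), sqrt( 19),40/9,27 * sqrt ( 2 ) /2, 40,51,22*sqrt( 11) ] 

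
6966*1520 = 10588320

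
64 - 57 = 7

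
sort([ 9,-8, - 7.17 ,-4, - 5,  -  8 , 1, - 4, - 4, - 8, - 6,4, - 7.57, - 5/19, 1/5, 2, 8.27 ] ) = [  -  8, - 8,-8, - 7.57, - 7.17, - 6,-5, - 4, - 4,-4, - 5/19, 1/5 , 1, 2,4, 8.27, 9] 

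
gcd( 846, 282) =282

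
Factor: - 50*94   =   -4700  =  - 2^2*5^2*47^1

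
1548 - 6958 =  - 5410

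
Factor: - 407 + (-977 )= - 2^3*173^1 = -1384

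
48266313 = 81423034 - 33156721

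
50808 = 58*876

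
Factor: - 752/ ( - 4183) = 2^4*89^(-1 ) = 16/89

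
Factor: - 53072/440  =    -  6634/55  =  - 2^1* 5^(-1) * 11^(-1)*31^1*107^1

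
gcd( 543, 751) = 1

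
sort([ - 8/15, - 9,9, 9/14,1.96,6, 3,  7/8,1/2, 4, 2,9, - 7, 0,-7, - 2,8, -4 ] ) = [ - 9, - 7,-7, - 4,-2, - 8/15, 0,1/2, 9/14, 7/8 , 1.96, 2, 3,4,6, 8,9, 9]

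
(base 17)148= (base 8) 555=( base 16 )16D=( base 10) 365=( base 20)I5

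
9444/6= 1574 = 1574.00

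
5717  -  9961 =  - 4244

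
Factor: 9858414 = 2^1*3^1*1643069^1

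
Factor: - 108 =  - 2^2* 3^3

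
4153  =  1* 4153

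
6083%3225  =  2858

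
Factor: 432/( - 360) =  - 2^1*3^1*5^( - 1) = - 6/5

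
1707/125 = 1707/125  =  13.66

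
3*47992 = 143976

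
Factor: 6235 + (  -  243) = 5992 =2^3*7^1*107^1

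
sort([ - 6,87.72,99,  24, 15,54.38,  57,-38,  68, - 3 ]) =[  -  38, - 6,-3,15 , 24, 54.38,57,  68,87.72,99 ] 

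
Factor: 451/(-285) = -3^( - 1) * 5^( - 1 )*11^1*19^(-1 )*41^1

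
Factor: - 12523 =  - 7^1*1789^1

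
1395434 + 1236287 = 2631721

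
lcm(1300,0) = 0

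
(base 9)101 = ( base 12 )6A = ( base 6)214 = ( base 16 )52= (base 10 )82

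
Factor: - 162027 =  - 3^3*17^1*353^1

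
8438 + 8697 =17135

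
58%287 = 58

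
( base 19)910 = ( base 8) 6304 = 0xcc4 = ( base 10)3268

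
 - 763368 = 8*( - 95421)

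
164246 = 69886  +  94360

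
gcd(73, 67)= 1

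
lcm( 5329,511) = 37303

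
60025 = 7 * 8575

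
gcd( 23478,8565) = 3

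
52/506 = 26/253= 0.10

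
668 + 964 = 1632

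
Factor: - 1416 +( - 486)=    - 1902= - 2^1 *3^1 * 317^1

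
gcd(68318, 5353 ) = 1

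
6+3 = 9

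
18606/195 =95+27/65 = 95.42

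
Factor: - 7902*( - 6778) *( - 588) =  - 31493136528 =- 2^4*3^3*7^2*439^1*3389^1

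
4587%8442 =4587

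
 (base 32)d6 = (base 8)646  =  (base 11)354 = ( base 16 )1a6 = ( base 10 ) 422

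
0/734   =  0 = 0.00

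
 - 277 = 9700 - 9977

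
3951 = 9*439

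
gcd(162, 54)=54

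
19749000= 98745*200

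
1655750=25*66230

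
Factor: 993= 3^1*331^1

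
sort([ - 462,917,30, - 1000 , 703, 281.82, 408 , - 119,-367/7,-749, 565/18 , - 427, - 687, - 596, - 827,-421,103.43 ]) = [  -  1000, - 827 ,-749 , - 687,-596, - 462, - 427,-421, - 119,  -  367/7, 30,565/18,103.43, 281.82, 408, 703 , 917 ]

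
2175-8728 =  - 6553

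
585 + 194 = 779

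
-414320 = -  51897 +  - 362423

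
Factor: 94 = 2^1*47^1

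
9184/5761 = 1312/823 = 1.59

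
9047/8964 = 1 + 1/108 = 1.01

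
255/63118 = 255/63118 = 0.00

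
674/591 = 1+83/591  =  1.14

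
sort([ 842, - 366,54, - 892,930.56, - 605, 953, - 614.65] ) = [ - 892,-614.65,-605, - 366, 54, 842,930.56,953 ]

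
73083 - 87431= - 14348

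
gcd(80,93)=1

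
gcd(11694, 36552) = 6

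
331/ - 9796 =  - 331/9796 = - 0.03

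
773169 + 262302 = 1035471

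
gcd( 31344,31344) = 31344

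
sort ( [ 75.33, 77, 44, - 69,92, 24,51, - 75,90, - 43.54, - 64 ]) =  [-75, - 69, - 64, - 43.54, 24, 44,  51,75.33,77,  90,92]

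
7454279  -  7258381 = 195898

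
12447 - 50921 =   -  38474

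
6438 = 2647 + 3791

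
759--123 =882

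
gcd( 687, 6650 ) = 1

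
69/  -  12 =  - 23/4 = - 5.75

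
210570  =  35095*6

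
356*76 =27056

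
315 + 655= 970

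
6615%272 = 87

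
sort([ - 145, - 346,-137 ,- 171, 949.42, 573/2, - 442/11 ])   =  [ - 346, - 171, - 145,  -  137,-442/11,  573/2,949.42 ] 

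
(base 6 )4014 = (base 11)725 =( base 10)874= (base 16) 36A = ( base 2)1101101010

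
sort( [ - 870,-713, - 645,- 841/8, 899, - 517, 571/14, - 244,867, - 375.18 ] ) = [ - 870, - 713,- 645, - 517,  -  375.18, - 244, - 841/8,571/14,867,899]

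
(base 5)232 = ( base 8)103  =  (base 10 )67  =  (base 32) 23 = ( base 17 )3g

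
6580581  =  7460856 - 880275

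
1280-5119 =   -  3839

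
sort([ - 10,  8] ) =[ - 10 , 8] 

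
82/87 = 82/87 = 0.94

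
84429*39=3292731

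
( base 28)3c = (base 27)3F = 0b1100000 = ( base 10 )96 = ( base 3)10120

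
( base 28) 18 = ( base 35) 11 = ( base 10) 36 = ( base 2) 100100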